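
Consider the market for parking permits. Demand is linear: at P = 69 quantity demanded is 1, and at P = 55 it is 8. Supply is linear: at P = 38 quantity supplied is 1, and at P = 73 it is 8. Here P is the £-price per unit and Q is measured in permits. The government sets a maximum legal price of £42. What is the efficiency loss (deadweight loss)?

£46.08

Demand slope = (55 − 69)/(8 − 1) = −2, so P = 71 − 2Q.
Supply slope = (73 − 38)/(8 − 1) = 5, so P = 33 + 5Q.
Competitive equilibrium: 71 − 2Q = 33 + 5Q → Q* = 5.4286, P* = 60.1429.
At the ceiling P = 42, quantity supplied = (42 − 33)/5 = 1.8.
Willingness to pay at Q' = 1.8: 71 − 2·1.8 = 67.4.
ΔQ = 5.4286 − 1.8 = 3.6286; wedge = 67.4 − 42 = 25.4.
The triangle = ½ × 3.6286 × 25.4 = £46.08.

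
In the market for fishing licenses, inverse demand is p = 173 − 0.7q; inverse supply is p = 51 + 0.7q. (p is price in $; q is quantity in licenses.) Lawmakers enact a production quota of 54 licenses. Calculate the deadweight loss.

Competitive equilibrium: 173 − 0.7q = 51 + 0.7q → q* = 87.14286, p* = 112.
At q = 54: demand price = 173 − 0.7·54 = 135.2; supply price = 51 + 0.7·54 = 88.8.
Δq = 87.14286 − 54 = 33.14286; wedge = 135.2 − 88.8 = 46.4.
DWL = ½ × 33.14286 × 46.4 = $768.91.

$768.91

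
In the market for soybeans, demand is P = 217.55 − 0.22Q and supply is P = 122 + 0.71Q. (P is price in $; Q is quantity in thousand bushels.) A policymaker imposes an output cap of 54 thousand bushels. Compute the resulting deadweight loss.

Competitive equilibrium: 217.55 − 0.22Q = 122 + 0.71Q → Q* = 102.7419, P* = 194.9468.
At Q = 54: demand price = 217.55 − 0.22·54 = 205.67; supply price = 122 + 0.71·54 = 160.34.
ΔQ = 102.7419 − 54 = 48.7419; wedge = 205.67 − 160.34 = 45.33.
The triangle = ½ × 48.7419 × 45.33 = $1104.74 thousand.

$1104.74 thousand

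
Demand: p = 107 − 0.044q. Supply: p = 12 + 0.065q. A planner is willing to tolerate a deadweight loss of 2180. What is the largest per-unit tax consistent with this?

21.8

Competitive equilibrium: 107 − 0.044q = 12 + 0.065q → q* = 871.5596, p* = 68.6514.
A tax t gives Δq = t/0.109 and wedge t, so DWL = t²/0.218.
t²/0.218 = 2180 → t² = 475.24 → t = 21.8.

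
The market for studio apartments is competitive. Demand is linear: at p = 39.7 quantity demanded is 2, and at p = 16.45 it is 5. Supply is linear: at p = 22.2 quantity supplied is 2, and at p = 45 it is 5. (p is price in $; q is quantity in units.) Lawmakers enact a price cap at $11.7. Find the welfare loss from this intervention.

Demand slope = (16.45 − 39.7)/(5 − 2) = −7.75, so p = 55.2 − 7.75q.
Supply slope = (45 − 22.2)/(5 − 2) = 7.6, so p = 7 + 7.6q.
Competitive equilibrium: 55.2 − 7.75q = 7 + 7.6q → q* = 3.1401, p* = 30.8645.
At the ceiling p = 11.7, quantity supplied = (11.7 − 7)/7.6 = 0.6184.
Willingness to pay at q' = 0.6184: 55.2 − 7.75·0.6184 = 50.4074.
Δq = 3.1401 − 0.6184 = 2.5217; wedge = 50.4074 − 11.7 = 38.7074.
Welfare loss = ½ × 2.5217 × 38.7074 = $48.80.

$48.80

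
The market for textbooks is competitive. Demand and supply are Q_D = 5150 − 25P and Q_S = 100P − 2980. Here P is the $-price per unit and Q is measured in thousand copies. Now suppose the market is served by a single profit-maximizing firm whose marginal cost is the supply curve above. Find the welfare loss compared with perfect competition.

In inverse form: demand P = 206 − 0.04Q, supply P = 29.8 + 0.01Q.
Competitive equilibrium: 206 − 0.04Q = 29.8 + 0.01Q → Q* = 3524, P* = 65.04.
Marginal revenue: MR = 206 − 0.08Q. Set MR = MC: 206 − 0.08Q = 29.8 + 0.01Q → Q_m = 1957.77778.
Price P_m = 206 − 0.04·1957.77778 = 127.68889; MC(Q_m) = 29.8 + 0.01·1957.77778 = 49.37778.
Competitive Q* = 3524, so ΔQ = 1566.22222; wedge = 127.68889 − 49.37778 = 78.31111.
DWL = ½ × 1566.22222 × 78.31111 = $61326.30 thousand.

$61326.30 thousand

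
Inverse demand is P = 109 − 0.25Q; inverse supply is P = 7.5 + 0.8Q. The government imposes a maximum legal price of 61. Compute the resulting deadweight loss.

465.96

Competitive equilibrium: 109 − 0.25Q = 7.5 + 0.8Q → Q* = 96.6667, P* = 84.8333.
At the ceiling P = 61, quantity supplied = (61 − 7.5)/0.8 = 66.875.
Willingness to pay at Q' = 66.875: 109 − 0.25·66.875 = 92.2813.
ΔQ = 96.6667 − 66.875 = 29.7917; wedge = 92.2813 − 61 = 31.2813.
Deadweight loss = ½ × 29.7917 × 31.2813 = 465.96.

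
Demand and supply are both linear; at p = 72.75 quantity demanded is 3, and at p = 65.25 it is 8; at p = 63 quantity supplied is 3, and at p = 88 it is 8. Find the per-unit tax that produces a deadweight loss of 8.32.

Demand slope = (65.25 − 72.75)/(8 − 3) = −1.5, so p = 77.25 − 1.5q.
Supply slope = (88 − 63)/(8 − 3) = 5, so p = 48 + 5q.
Competitive equilibrium: 77.25 − 1.5q = 48 + 5q → q* = 4.5, p* = 70.5.
A tax t gives Δq = t/6.5 and wedge t, so DWL = t²/13.
t²/13 = 8.32 → t² = 108.16 → t = 10.4.

10.4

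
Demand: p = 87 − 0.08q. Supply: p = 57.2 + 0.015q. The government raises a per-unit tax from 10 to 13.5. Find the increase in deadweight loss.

Competitive equilibrium: 87 − 0.08q = 57.2 + 0.015q → q* = 313.6842, p* = 61.9053.
For a per-unit tax t: Δq = t/0.095, so DWL = ½·t·(t/0.095) = t²/0.19.
At t = 10: DWL = 526.3158. At t = 13.5: DWL = 959.2105.
Increase = 959.2105 − 526.3158 = 432.89.

432.89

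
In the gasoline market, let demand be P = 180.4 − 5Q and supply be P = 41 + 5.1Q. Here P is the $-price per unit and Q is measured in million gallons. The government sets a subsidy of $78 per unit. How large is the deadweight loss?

$301.19 million

Competitive equilibrium: 180.4 − 5Q = 41 + 5.1Q → Q* = 13.802, P* = 111.3901.
The subsidy lowers effective supply by 78: P = 5.1Q − 37.
New quantity: 180.4 − 5Q = 5.1Q − 37 → Q' = 21.5248.
Overproduction ΔQ = 21.5248 − 13.802 = 7.7228; wedge = subsidy = 78.
Deadweight loss = ½ × 7.7228 × 78 = $301.19 million.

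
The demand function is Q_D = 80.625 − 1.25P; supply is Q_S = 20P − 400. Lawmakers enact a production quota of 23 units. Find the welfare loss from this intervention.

366.18

In inverse form: demand P = 64.5 − 0.8Q, supply P = 20 + 0.05Q.
Competitive equilibrium: 64.5 − 0.8Q = 20 + 0.05Q → Q* = 52.3529, P* = 22.6176.
At Q = 23: demand price = 64.5 − 0.8·23 = 46.1; supply price = 20 + 0.05·23 = 21.15.
ΔQ = 52.3529 − 23 = 29.3529; wedge = 46.1 − 21.15 = 24.95.
Deadweight loss = ½ × 29.3529 × 24.95 = 366.18.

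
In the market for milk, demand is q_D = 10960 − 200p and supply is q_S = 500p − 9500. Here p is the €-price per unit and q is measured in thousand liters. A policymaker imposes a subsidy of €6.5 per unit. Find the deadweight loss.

In inverse form: demand p = 54.8 − 0.005q, supply p = 19 + 0.002q.
Competitive equilibrium: 54.8 − 0.005q = 19 + 0.002q → q* = 5114.2857, p* = 29.2286.
The subsidy lowers effective supply by 6.5: p = 12.5 + 0.002q.
New quantity: 54.8 − 0.005q = 12.5 + 0.002q → q' = 6042.8571.
Overproduction Δq = 6042.8571 − 5114.2857 = 928.5714; wedge = subsidy = 6.5.
DWL = ½ × 928.5714 × 6.5 = €3017.86 thousand.

€3017.86 thousand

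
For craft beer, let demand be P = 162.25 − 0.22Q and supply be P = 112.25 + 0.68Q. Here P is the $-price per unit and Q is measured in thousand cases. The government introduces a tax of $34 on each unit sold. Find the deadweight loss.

$642.22 thousand

Competitive equilibrium: 162.25 − 0.22Q = 112.25 + 0.68Q → Q* = 55.5556, P* = 150.0278.
With the tax, the buyer price exceeds the seller price by 34: (162.25 − 0.22Q) − (112.25 + 0.68Q) = 34 → Q' = 17.7778.
ΔQ = 55.5556 − 17.7778 = 37.7778; the wedge equals the tax, 34.
Deadweight loss = ½ × 37.7778 × 34 = $642.22 thousand.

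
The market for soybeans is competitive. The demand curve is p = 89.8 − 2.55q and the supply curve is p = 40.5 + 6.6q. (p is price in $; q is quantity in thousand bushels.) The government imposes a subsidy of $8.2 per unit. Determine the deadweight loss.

$3.67 thousand

Competitive equilibrium: 89.8 − 2.55q = 40.5 + 6.6q → q* = 5.388, p* = 76.0607.
The subsidy lowers effective supply by 8.2: p = 32.3 + 6.6q.
New quantity: 89.8 − 2.55q = 32.3 + 6.6q → q' = 6.2842.
Overproduction Δq = 6.2842 − 5.388 = 0.8962; wedge = subsidy = 8.2.
Welfare loss = ½ × 0.8962 × 8.2 = $3.67 thousand.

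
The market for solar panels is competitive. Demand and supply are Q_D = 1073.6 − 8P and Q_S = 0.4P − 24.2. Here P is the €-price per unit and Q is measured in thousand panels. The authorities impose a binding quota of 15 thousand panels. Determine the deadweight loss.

€224.42 thousand

In inverse form: demand P = 134.2 − 0.125Q, supply P = 60.5 + 2.5Q.
Competitive equilibrium: 134.2 − 0.125Q = 60.5 + 2.5Q → Q* = 28.0762, P* = 130.6905.
At Q = 15: demand price = 134.2 − 0.125·15 = 132.325; supply price = 60.5 + 2.5·15 = 98.
ΔQ = 28.0762 − 15 = 13.0762; wedge = 132.325 − 98 = 34.325.
DWL = ½ × 13.0762 × 34.325 = €224.42 thousand.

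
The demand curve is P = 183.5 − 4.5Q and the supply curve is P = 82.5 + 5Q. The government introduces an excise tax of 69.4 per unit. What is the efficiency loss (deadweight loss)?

253.49

Competitive equilibrium: 183.5 − 4.5Q = 82.5 + 5Q → Q* = 10.6316, P* = 135.6579.
With the tax, the buyer price exceeds the seller price by 69.4: (183.5 − 4.5Q) − (82.5 + 5Q) = 69.4 → Q' = 3.3263.
ΔQ = 10.6316 − 3.3263 = 7.3053; the wedge equals the tax, 69.4.
DWL = ½ × 7.3053 × 69.4 = 253.49.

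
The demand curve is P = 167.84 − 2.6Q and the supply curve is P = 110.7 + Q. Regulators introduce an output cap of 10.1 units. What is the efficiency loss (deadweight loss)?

Competitive equilibrium: 167.84 − 2.6Q = 110.7 + Q → Q* = 15.8722, P* = 126.5722.
At Q = 10.1: demand price = 167.84 − 2.6·10.1 = 141.58; supply price = 110.7 + 1·10.1 = 120.8.
ΔQ = 15.8722 − 10.1 = 5.7722; wedge = 141.58 − 120.8 = 20.78.
DWL = ½ × 5.7722 × 20.78 = 59.97.

59.97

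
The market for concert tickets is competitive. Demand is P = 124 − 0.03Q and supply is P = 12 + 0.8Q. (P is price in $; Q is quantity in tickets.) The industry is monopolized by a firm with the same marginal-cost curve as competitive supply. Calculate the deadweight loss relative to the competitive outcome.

Competitive equilibrium: 124 − 0.03Q = 12 + 0.8Q → Q* = 134.9398, P* = 119.9518.
Marginal revenue: MR = 124 − 0.06Q. Set MR = MC: 124 − 0.06Q = 12 + 0.8Q → Q_m = 130.2326.
Price P_m = 124 − 0.03·130.2326 = 120.093; MC(Q_m) = 12 + 0.8·130.2326 = 116.1861.
Competitive Q* = 134.9398, so ΔQ = 4.7072; wedge = 120.093 − 116.1861 = 3.9069.
Deadweight loss = ½ × 4.7072 × 3.9069 = $9.20.

$9.20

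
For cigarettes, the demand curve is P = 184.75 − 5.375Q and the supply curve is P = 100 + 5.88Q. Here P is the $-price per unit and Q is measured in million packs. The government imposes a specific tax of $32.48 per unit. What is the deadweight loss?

$46.87 million

Competitive equilibrium: 184.75 − 5.375Q = 100 + 5.88Q → Q* = 7.53, P* = 144.2763.
With the tax, the buyer price exceeds the seller price by 32.48: (184.75 − 5.375Q) − (100 + 5.88Q) = 32.48 → Q' = 4.6442.
ΔQ = 7.53 − 4.6442 = 2.8858; the wedge equals the tax, 32.48.
Deadweight loss = ½ × 2.8858 × 32.48 = $46.87 million.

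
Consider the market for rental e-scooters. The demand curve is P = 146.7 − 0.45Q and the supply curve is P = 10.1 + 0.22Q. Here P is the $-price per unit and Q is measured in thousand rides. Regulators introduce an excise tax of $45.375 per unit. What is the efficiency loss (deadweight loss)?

$1536.49 thousand

Competitive equilibrium: 146.7 − 0.45Q = 10.1 + 0.22Q → Q* = 203.8806, P* = 54.9537.
With the tax, the buyer price exceeds the seller price by 45.375: (146.7 − 0.45Q) − (10.1 + 0.22Q) = 45.375 → Q' = 136.1567.
ΔQ = 203.8806 − 136.1567 = 67.7239; the wedge equals the tax, 45.375.
Deadweight loss = ½ × 67.7239 × 45.375 = $1536.49 thousand.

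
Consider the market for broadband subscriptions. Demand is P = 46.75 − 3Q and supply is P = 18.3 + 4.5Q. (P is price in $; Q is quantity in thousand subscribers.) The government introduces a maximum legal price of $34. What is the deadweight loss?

Competitive equilibrium: 46.75 − 3Q = 18.3 + 4.5Q → Q* = 3.7933, P* = 35.37.
At the ceiling P = 34, quantity supplied = (34 − 18.3)/4.5 = 3.4889.
Willingness to pay at Q' = 3.4889: 46.75 − 3·3.4889 = 36.2833.
ΔQ = 3.7933 − 3.4889 = 0.3044; wedge = 36.2833 − 34 = 2.2833.
Deadweight loss = ½ × 0.3044 × 2.2833 = $0.35 thousand.

$0.35 thousand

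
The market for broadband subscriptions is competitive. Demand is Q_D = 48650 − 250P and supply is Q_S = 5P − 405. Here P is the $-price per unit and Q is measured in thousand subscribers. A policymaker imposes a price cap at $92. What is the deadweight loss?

$25690.35 thousand

In inverse form: demand P = 194.6 − 0.004Q, supply P = 81 + 0.2Q.
Competitive equilibrium: 194.6 − 0.004Q = 81 + 0.2Q → Q* = 556.8627, P* = 192.3725.
At the ceiling P = 92, quantity supplied = (92 − 81)/0.2 = 55.
Willingness to pay at Q' = 55: 194.6 − 0.004·55 = 194.38.
ΔQ = 556.8627 − 55 = 501.8627; wedge = 194.38 − 92 = 102.38.
The triangle = ½ × 501.8627 × 102.38 = $25690.35 thousand.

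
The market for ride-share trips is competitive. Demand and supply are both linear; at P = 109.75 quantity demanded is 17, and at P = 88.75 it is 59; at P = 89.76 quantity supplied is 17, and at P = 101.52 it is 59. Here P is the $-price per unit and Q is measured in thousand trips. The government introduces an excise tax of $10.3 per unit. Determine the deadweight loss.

$68.01 thousand

Demand slope = (88.75 − 109.75)/(59 − 17) = −0.5, so P = 118.25 − 0.5Q.
Supply slope = (101.52 − 89.76)/(59 − 17) = 0.28, so P = 85 + 0.28Q.
Competitive equilibrium: 118.25 − 0.5Q = 85 + 0.28Q → Q* = 42.6282, P* = 96.9359.
With the tax, the buyer price exceeds the seller price by 10.3: (118.25 − 0.5Q) − (85 + 0.28Q) = 10.3 → Q' = 29.4231.
ΔQ = 42.6282 − 29.4231 = 13.2051; the wedge equals the tax, 10.3.
Welfare loss = ½ × 13.2051 × 10.3 = $68.01 thousand.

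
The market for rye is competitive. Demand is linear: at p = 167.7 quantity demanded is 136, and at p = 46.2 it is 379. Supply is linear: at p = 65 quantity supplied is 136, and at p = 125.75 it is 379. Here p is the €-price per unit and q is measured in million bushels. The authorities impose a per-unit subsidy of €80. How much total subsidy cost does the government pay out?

€30368 million

Demand slope = (46.2 − 167.7)/(379 − 136) = −0.5, so p = 235.7 − 0.5q.
Supply slope = (125.75 − 65)/(379 − 136) = 0.25, so p = 31 + 0.25q.
Competitive equilibrium: 235.7 − 0.5q = 31 + 0.25q → q* = 272.9333, p* = 99.2333.
The subsidy lowers effective supply by 80: p = 0.25q − 49.
New quantity: 235.7 − 0.5q = 0.25q − 49 → q' = 379.6.
Total subsidy cost = 80 × 379.6 = €30368 million.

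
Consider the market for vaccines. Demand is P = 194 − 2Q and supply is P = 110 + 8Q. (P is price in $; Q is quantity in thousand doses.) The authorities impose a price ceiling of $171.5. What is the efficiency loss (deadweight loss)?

Competitive equilibrium: 194 − 2Q = 110 + 8Q → Q* = 8.4, P* = 177.2.
At the ceiling P = 171.5, quantity supplied = (171.5 − 110)/8 = 7.6875.
Willingness to pay at Q' = 7.6875: 194 − 2·7.6875 = 178.625.
ΔQ = 8.4 − 7.6875 = 0.7125; wedge = 178.625 − 171.5 = 7.125.
The triangle = ½ × 0.7125 × 7.125 = $2.54 thousand.

$2.54 thousand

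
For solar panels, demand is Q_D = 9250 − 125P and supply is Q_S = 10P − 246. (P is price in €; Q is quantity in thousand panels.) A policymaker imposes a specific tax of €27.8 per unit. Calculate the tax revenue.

€5560 thousand

In inverse form: demand P = 74 − 0.008Q, supply P = 24.6 + 0.1Q.
Competitive equilibrium: 74 − 0.008Q = 24.6 + 0.1Q → Q* = 457.4074, P* = 70.3407.
With the tax, the buyer price exceeds the seller price by 27.8: (74 − 0.008Q) − (24.6 + 0.1Q) = 27.8 → Q' = 200.
Tax revenue = 27.8 × 200 = €5560 thousand.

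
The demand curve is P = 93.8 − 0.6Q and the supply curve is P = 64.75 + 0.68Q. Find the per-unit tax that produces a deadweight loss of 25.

Competitive equilibrium: 93.8 − 0.6Q = 64.75 + 0.68Q → Q* = 22.6953, P* = 80.1828.
A tax t gives ΔQ = t/1.28 and wedge t, so DWL = t²/2.56.
t²/2.56 = 25 → t² = 64 → t = 8.

8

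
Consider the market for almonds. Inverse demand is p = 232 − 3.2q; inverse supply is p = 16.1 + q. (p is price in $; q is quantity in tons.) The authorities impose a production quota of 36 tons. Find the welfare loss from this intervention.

$498.34

Competitive equilibrium: 232 − 3.2q = 16.1 + q → q* = 51.40476, p* = 67.50476.
At q = 36: demand price = 232 − 3.2·36 = 116.8; supply price = 16.1 + 1·36 = 52.1.
Δq = 51.40476 − 36 = 15.40476; wedge = 116.8 − 52.1 = 64.7.
Welfare loss = ½ × 15.40476 × 64.7 = $498.34.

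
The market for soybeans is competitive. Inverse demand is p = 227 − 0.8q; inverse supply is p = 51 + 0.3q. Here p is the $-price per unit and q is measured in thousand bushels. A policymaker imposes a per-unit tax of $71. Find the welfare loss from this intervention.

Competitive equilibrium: 227 − 0.8q = 51 + 0.3q → q* = 160, p* = 99.
With the tax, the buyer price exceeds the seller price by 71: (227 − 0.8q) − (51 + 0.3q) = 71 → q' = 95.45455.
Δq = 160 − 95.45455 = 64.54545; the wedge equals the tax, 71.
Deadweight loss = ½ × 64.54545 × 71 = $2291.36 thousand.

$2291.36 thousand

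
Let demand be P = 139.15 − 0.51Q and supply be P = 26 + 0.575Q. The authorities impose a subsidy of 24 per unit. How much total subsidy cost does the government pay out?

Competitive equilibrium: 139.15 − 0.51Q = 26 + 0.575Q → Q* = 104.2857, P* = 85.9643.
The subsidy lowers effective supply by 24: P = 2 + 0.575Q.
New quantity: 139.15 − 0.51Q = 2 + 0.575Q → Q' = 126.4055.
Total subsidy cost = 24 × 126.4055 = 3033.73.

3033.73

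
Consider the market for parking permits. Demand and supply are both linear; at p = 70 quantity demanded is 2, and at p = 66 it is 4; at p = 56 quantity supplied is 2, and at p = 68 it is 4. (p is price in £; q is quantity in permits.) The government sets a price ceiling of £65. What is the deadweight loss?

Demand slope = (66 − 70)/(4 − 2) = −2, so p = 74 − 2q.
Supply slope = (68 − 56)/(4 − 2) = 6, so p = 44 + 6q.
Competitive equilibrium: 74 − 2q = 44 + 6q → q* = 3.75, p* = 66.5.
At the ceiling p = 65, quantity supplied = (65 − 44)/6 = 3.5.
Willingness to pay at q' = 3.5: 74 − 2·3.5 = 67.
Δq = 3.75 − 3.5 = 0.25; wedge = 67 − 65 = 2.
Welfare loss = ½ × 0.25 × 2 = £0.25.

£0.25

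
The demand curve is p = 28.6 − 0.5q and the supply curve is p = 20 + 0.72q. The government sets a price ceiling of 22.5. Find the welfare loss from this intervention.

Competitive equilibrium: 28.6 − 0.5q = 20 + 0.72q → q* = 7.0492, p* = 25.0754.
At the ceiling p = 22.5, quantity supplied = (22.5 − 20)/0.72 = 3.4722.
Willingness to pay at q' = 3.4722: 28.6 − 0.5·3.4722 = 26.8639.
Δq = 7.0492 − 3.4722 = 3.577; wedge = 26.8639 − 22.5 = 4.3639.
DWL = ½ × 3.577 × 4.3639 = 7.80.

7.80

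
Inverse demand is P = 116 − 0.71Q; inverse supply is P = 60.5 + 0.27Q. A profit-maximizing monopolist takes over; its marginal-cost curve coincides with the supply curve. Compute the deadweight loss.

277.38

Competitive equilibrium: 116 − 0.71Q = 60.5 + 0.27Q → Q* = 56.6327, P* = 75.7908.
Marginal revenue: MR = 116 − 1.42Q. Set MR = MC: 116 − 1.42Q = 60.5 + 0.27Q → Q_m = 32.8402.
Price P_m = 116 − 0.71·32.8402 = 92.6835; MC(Q_m) = 60.5 + 0.27·32.8402 = 69.3669.
Competitive Q* = 56.6327, so ΔQ = 23.7925; wedge = 92.6835 − 69.3669 = 23.3166.
The triangle = ½ × 23.7925 × 23.3166 = 277.38.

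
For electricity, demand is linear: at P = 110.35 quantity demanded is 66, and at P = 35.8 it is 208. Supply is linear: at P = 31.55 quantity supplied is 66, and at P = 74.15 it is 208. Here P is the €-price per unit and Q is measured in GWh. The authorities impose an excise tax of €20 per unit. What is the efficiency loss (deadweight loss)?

Demand slope = (35.8 − 110.35)/(208 − 66) = −0.525, so P = 145 − 0.525Q.
Supply slope = (74.15 − 31.55)/(208 − 66) = 0.3, so P = 11.75 + 0.3Q.
Competitive equilibrium: 145 − 0.525Q = 11.75 + 0.3Q → Q* = 161.51515, P* = 60.20455.
With the tax, the buyer price exceeds the seller price by 20: (145 − 0.525Q) − (11.75 + 0.3Q) = 20 → Q' = 137.27273.
ΔQ = 161.51515 − 137.27273 = 24.24242; the wedge equals the tax, 20.
Deadweight loss = ½ × 24.24242 × 20 = €242.42.

€242.42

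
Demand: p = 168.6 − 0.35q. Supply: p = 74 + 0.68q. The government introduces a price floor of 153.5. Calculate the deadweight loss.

Competitive equilibrium: 168.6 − 0.35q = 74 + 0.68q → q* = 91.8447, p* = 136.4544.
At the floor p = 153.5, quantity demanded = (168.6 − 153.5)/0.35 = 43.1429.
Sellers' marginal cost at q' = 43.1429: 74 + 0.68·43.1429 = 103.3372.
Δq = 91.8447 − 43.1429 = 48.7018; wedge = 153.5 − 103.3372 = 50.1628.
Deadweight loss = ½ × 48.7018 × 50.1628 = 1221.51.

1221.51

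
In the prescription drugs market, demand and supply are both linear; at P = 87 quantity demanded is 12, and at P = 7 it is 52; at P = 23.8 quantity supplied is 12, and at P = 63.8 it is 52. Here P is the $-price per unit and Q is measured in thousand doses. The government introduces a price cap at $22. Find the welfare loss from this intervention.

Demand slope = (7 − 87)/(52 − 12) = −2, so P = 111 − 2Q.
Supply slope = (63.8 − 23.8)/(52 − 12) = 1, so P = 11.8 + Q.
Competitive equilibrium: 111 − 2Q = 11.8 + Q → Q* = 33.0667, P* = 44.8667.
At the ceiling P = 22, quantity supplied = (22 − 11.8)/1 = 10.2.
Willingness to pay at Q' = 10.2: 111 − 2·10.2 = 90.6.
ΔQ = 33.0667 − 10.2 = 22.8667; wedge = 90.6 − 22 = 68.6.
Welfare loss = ½ × 22.8667 × 68.6 = $784.33 thousand.

$784.33 thousand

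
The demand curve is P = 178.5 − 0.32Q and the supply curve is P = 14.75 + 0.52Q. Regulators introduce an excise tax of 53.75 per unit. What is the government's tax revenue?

Competitive equilibrium: 178.5 − 0.32Q = 14.75 + 0.52Q → Q* = 194.9405, P* = 116.119.
With the tax, the buyer price exceeds the seller price by 53.75: (178.5 − 0.32Q) − (14.75 + 0.52Q) = 53.75 → Q' = 130.9524.
Tax revenue = 53.75 × 130.9524 = 7038.69.

7038.69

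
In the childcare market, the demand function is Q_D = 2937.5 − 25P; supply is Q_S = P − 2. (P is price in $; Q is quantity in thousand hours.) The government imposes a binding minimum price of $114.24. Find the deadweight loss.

$454.30 thousand

In inverse form: demand P = 117.5 − 0.04Q, supply P = 2 + Q.
Competitive equilibrium: 117.5 − 0.04Q = 2 + Q → Q* = 111.0577, P* = 113.0577.
At the floor P = 114.24, quantity demanded = (117.5 − 114.24)/0.04 = 81.5.
Sellers' marginal cost at Q' = 81.5: 2 + 1·81.5 = 83.5.
ΔQ = 111.0577 − 81.5 = 29.5577; wedge = 114.24 − 83.5 = 30.74.
The triangle = ½ × 29.5577 × 30.74 = $454.30 thousand.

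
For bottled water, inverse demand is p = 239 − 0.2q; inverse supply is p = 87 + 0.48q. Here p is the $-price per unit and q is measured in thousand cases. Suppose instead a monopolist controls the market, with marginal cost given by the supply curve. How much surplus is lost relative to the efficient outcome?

$877.49 thousand

Competitive equilibrium: 239 − 0.2q = 87 + 0.48q → q* = 223.5294, p* = 194.2941.
Marginal revenue: MR = 239 − 0.4q. Set MR = MC: 239 − 0.4q = 87 + 0.48q → q_m = 172.7273.
Price p_m = 239 − 0.2·172.7273 = 204.4545; MC(q_m) = 87 + 0.48·172.7273 = 169.9091.
Competitive q* = 223.5294, so Δq = 50.8021; wedge = 204.4545 − 169.9091 = 34.5454.
The triangle = ½ × 50.8021 × 34.5454 = $877.49 thousand.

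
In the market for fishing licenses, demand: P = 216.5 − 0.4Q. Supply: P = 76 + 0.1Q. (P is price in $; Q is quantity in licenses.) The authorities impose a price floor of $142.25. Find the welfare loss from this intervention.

Competitive equilibrium: 216.5 − 0.4Q = 76 + 0.1Q → Q* = 281, P* = 104.1.
At the floor P = 142.25, quantity demanded = (216.5 − 142.25)/0.4 = 185.625.
Sellers' marginal cost at Q' = 185.625: 76 + 0.1·185.625 = 94.5625.
ΔQ = 281 − 185.625 = 95.375; wedge = 142.25 − 94.5625 = 47.6875.
Welfare loss = ½ × 95.375 × 47.6875 = $2274.10.

$2274.10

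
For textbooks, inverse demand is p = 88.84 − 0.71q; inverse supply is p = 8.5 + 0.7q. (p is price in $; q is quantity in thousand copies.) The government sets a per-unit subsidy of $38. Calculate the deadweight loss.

Competitive equilibrium: 88.84 − 0.71q = 8.5 + 0.7q → q* = 56.9787, p* = 48.3851.
The subsidy lowers effective supply by 38: p = 0.7q − 29.5.
New quantity: 88.84 − 0.71q = 0.7q − 29.5 → q' = 83.9291.
Overproduction Δq = 83.9291 − 56.9787 = 26.9504; wedge = subsidy = 38.
DWL = ½ × 26.9504 × 38 = $512.06 thousand.

$512.06 thousand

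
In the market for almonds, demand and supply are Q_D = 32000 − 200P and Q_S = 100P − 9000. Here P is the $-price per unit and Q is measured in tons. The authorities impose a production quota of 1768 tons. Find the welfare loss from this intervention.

In inverse form: demand P = 160 − 0.005Q, supply P = 90 + 0.01Q.
Competitive equilibrium: 160 − 0.005Q = 90 + 0.01Q → Q* = 4666.6667, P* = 136.6667.
At Q = 1768: demand price = 160 − 0.005·1768 = 151.16; supply price = 90 + 0.01·1768 = 107.68.
ΔQ = 4666.6667 − 1768 = 2898.6667; wedge = 151.16 − 107.68 = 43.48.
Welfare loss = ½ × 2898.6667 × 43.48 = $63017.01.

$63017.01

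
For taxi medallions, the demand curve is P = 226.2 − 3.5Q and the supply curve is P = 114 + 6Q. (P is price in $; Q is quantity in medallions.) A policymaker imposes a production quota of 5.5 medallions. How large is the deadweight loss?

$189.16

Competitive equilibrium: 226.2 − 3.5Q = 114 + 6Q → Q* = 11.8105, P* = 184.8632.
At Q = 5.5: demand price = 226.2 − 3.5·5.5 = 206.95; supply price = 114 + 6·5.5 = 147.
ΔQ = 11.8105 − 5.5 = 6.3105; wedge = 206.95 − 147 = 59.95.
Welfare loss = ½ × 6.3105 × 59.95 = $189.16.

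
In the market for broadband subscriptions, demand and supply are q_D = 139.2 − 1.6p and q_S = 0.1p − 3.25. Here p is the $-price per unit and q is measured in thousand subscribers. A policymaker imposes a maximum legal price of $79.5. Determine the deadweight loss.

In inverse form: demand p = 87 − 0.625q, supply p = 32.5 + 10q.
Competitive equilibrium: 87 − 0.625q = 32.5 + 10q → q* = 5.1294, p* = 83.7941.
At the ceiling p = 79.5, quantity supplied = (79.5 − 32.5)/10 = 4.7.
Willingness to pay at q' = 4.7: 87 − 0.625·4.7 = 84.0625.
Δq = 5.1294 − 4.7 = 0.4294; wedge = 84.0625 − 79.5 = 4.5625.
Welfare loss = ½ × 0.4294 × 4.5625 = $0.98 thousand.

$0.98 thousand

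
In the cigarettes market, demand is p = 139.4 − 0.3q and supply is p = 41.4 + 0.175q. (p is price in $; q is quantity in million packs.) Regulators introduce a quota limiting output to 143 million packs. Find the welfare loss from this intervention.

Competitive equilibrium: 139.4 − 0.3q = 41.4 + 0.175q → q* = 206.3158, p* = 77.5053.
At q = 143: demand price = 139.4 − 0.3·143 = 96.5; supply price = 41.4 + 0.175·143 = 66.425.
Δq = 206.3158 − 143 = 63.3158; wedge = 96.5 − 66.425 = 30.075.
DWL = ½ × 63.3158 × 30.075 = $952.11 million.

$952.11 million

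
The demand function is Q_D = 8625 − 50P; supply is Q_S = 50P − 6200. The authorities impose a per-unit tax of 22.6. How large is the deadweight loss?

6384.50

In inverse form: demand P = 172.5 − 0.02Q, supply P = 124 + 0.02Q.
Competitive equilibrium: 172.5 − 0.02Q = 124 + 0.02Q → Q* = 1212.5, P* = 148.25.
With the tax, the buyer price exceeds the seller price by 22.6: (172.5 − 0.02Q) − (124 + 0.02Q) = 22.6 → Q' = 647.5.
ΔQ = 1212.5 − 647.5 = 565; the wedge equals the tax, 22.6.
The triangle = ½ × 565 × 22.6 = 6384.50.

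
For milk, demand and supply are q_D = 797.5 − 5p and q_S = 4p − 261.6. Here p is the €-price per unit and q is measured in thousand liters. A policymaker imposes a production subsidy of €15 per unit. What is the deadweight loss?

In inverse form: demand p = 159.5 − 0.2q, supply p = 65.4 + 0.25q.
Competitive equilibrium: 159.5 − 0.2q = 65.4 + 0.25q → q* = 209.1111, p* = 117.6778.
The subsidy lowers effective supply by 15: p = 50.4 + 0.25q.
New quantity: 159.5 − 0.2q = 50.4 + 0.25q → q' = 242.4444.
Overproduction Δq = 242.4444 − 209.1111 = 33.3333; wedge = subsidy = 15.
Deadweight loss = ½ × 33.3333 × 15 = €250 thousand.

€250 thousand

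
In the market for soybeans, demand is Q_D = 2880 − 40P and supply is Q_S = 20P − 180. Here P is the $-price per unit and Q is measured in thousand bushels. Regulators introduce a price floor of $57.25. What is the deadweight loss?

In inverse form: demand P = 72 − 0.025Q, supply P = 9 + 0.05Q.
Competitive equilibrium: 72 − 0.025Q = 9 + 0.05Q → Q* = 840, P* = 51.
At the floor P = 57.25, quantity demanded = (72 − 57.25)/0.025 = 590.
Sellers' marginal cost at Q' = 590: 9 + 0.05·590 = 38.5.
ΔQ = 840 − 590 = 250; wedge = 57.25 − 38.5 = 18.75.
The triangle = ½ × 250 × 18.75 = $2343.75 thousand.

$2343.75 thousand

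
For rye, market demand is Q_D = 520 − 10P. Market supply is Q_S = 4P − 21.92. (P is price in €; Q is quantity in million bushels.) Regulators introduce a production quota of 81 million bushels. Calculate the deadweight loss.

€471.64 million

In inverse form: demand P = 52 − 0.1Q, supply P = 5.48 + 0.25Q.
Competitive equilibrium: 52 − 0.1Q = 5.48 + 0.25Q → Q* = 132.9143, P* = 38.7086.
At Q = 81: demand price = 52 − 0.1·81 = 43.9; supply price = 5.48 + 0.25·81 = 25.73.
ΔQ = 132.9143 − 81 = 51.9143; wedge = 43.9 − 25.73 = 18.17.
Deadweight loss = ½ × 51.9143 × 18.17 = €471.64 million.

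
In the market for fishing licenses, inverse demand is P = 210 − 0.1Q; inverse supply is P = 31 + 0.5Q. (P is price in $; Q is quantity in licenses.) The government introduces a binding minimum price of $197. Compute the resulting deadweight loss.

Competitive equilibrium: 210 − 0.1Q = 31 + 0.5Q → Q* = 298.3333, P* = 180.1667.
At the floor P = 197, quantity demanded = (210 − 197)/0.1 = 130.
Sellers' marginal cost at Q' = 130: 31 + 0.5·130 = 96.
ΔQ = 298.3333 − 130 = 168.3333; wedge = 197 − 96 = 101.
Deadweight loss = ½ × 168.3333 × 101 = $8500.83.

$8500.83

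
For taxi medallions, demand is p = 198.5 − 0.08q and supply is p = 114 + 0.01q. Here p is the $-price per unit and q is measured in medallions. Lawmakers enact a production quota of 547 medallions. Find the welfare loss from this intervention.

$6910.96

Competitive equilibrium: 198.5 − 0.08q = 114 + 0.01q → q* = 938.8889, p* = 123.3889.
At q = 547: demand price = 198.5 − 0.08·547 = 154.74; supply price = 114 + 0.01·547 = 119.47.
Δq = 938.8889 − 547 = 391.8889; wedge = 154.74 − 119.47 = 35.27.
DWL = ½ × 391.8889 × 35.27 = $6910.96.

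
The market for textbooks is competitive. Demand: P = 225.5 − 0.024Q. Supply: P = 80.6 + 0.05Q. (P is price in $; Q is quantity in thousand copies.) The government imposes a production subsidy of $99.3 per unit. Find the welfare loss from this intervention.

$66624.93 thousand

Competitive equilibrium: 225.5 − 0.024Q = 80.6 + 0.05Q → Q* = 1958.1081, P* = 178.5054.
The subsidy lowers effective supply by 99.3: P = 0.05Q − 18.7.
New quantity: 225.5 − 0.024Q = 0.05Q − 18.7 → Q' = 3300.
Overproduction ΔQ = 3300 − 1958.1081 = 1341.8919; wedge = subsidy = 99.3.
The triangle = ½ × 1341.8919 × 99.3 = $66624.93 thousand.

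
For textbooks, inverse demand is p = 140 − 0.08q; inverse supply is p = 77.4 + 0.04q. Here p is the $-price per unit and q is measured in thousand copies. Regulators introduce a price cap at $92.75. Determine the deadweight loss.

$1141.26 thousand

Competitive equilibrium: 140 − 0.08q = 77.4 + 0.04q → q* = 521.6667, p* = 98.2667.
At the ceiling p = 92.75, quantity supplied = (92.75 − 77.4)/0.04 = 383.75.
Willingness to pay at q' = 383.75: 140 − 0.08·383.75 = 109.3.
Δq = 521.6667 − 383.75 = 137.9167; wedge = 109.3 − 92.75 = 16.55.
The triangle = ½ × 137.9167 × 16.55 = $1141.26 thousand.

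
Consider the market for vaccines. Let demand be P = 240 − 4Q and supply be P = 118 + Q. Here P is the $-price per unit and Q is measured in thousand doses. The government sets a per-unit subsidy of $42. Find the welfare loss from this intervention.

$176.40 thousand

Competitive equilibrium: 240 − 4Q = 118 + Q → Q* = 24.4, P* = 142.4.
The subsidy lowers effective supply by 42: P = 76 + Q.
New quantity: 240 − 4Q = 76 + Q → Q' = 32.8.
Overproduction ΔQ = 32.8 − 24.4 = 8.4; wedge = subsidy = 42.
The triangle = ½ × 8.4 × 42 = $176.40 thousand.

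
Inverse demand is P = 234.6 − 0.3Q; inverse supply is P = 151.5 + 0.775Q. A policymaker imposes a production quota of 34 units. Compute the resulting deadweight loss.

1007.86

Competitive equilibrium: 234.6 − 0.3Q = 151.5 + 0.775Q → Q* = 77.3023, P* = 211.4093.
At Q = 34: demand price = 234.6 − 0.3·34 = 224.4; supply price = 151.5 + 0.775·34 = 177.85.
ΔQ = 77.3023 − 34 = 43.3023; wedge = 224.4 − 177.85 = 46.55.
DWL = ½ × 43.3023 × 46.55 = 1007.86.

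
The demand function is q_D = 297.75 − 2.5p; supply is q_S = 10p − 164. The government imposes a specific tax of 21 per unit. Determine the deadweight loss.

In inverse form: demand p = 119.1 − 0.4q, supply p = 16.4 + 0.1q.
Competitive equilibrium: 119.1 − 0.4q = 16.4 + 0.1q → q* = 205.4, p* = 36.94.
With the tax, the buyer price exceeds the seller price by 21: (119.1 − 0.4q) − (16.4 + 0.1q) = 21 → q' = 163.4.
Δq = 205.4 − 163.4 = 42; the wedge equals the tax, 21.
Deadweight loss = ½ × 42 × 21 = 441.

441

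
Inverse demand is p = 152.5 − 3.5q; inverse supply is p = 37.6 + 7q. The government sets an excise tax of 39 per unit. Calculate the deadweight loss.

Competitive equilibrium: 152.5 − 3.5q = 37.6 + 7q → q* = 10.9429, p* = 114.2.
With the tax, the buyer price exceeds the seller price by 39: (152.5 − 3.5q) − (37.6 + 7q) = 39 → q' = 7.2286.
Δq = 10.9429 − 7.2286 = 3.7143; the wedge equals the tax, 39.
Welfare loss = ½ × 3.7143 × 39 = 72.43.

72.43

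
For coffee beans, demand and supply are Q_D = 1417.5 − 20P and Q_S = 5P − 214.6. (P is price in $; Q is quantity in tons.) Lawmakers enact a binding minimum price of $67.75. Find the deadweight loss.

$304.06

In inverse form: demand P = 70.875 − 0.05Q, supply P = 42.92 + 0.2Q.
Competitive equilibrium: 70.875 − 0.05Q = 42.92 + 0.2Q → Q* = 111.82, P* = 65.284.
At the floor P = 67.75, quantity demanded = (70.875 − 67.75)/0.05 = 62.5.
Sellers' marginal cost at Q' = 62.5: 42.92 + 0.2·62.5 = 55.42.
ΔQ = 111.82 − 62.5 = 49.32; wedge = 67.75 − 55.42 = 12.33.
The triangle = ½ × 49.32 × 12.33 = $304.06.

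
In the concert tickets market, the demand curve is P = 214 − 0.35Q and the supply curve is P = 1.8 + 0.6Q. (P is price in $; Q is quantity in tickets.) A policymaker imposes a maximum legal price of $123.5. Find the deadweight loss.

$200.30

Competitive equilibrium: 214 − 0.35Q = 1.8 + 0.6Q → Q* = 223.3684, P* = 135.8211.
At the ceiling P = 123.5, quantity supplied = (123.5 − 1.8)/0.6 = 202.8333.
Willingness to pay at Q' = 202.8333: 214 − 0.35·202.8333 = 143.0083.
ΔQ = 223.3684 − 202.8333 = 20.5351; wedge = 143.0083 − 123.5 = 19.5083.
Welfare loss = ½ × 20.5351 × 19.5083 = $200.30.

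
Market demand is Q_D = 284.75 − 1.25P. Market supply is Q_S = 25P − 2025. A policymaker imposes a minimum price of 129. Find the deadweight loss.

In inverse form: demand P = 227.8 − 0.8Q, supply P = 81 + 0.04Q.
Competitive equilibrium: 227.8 − 0.8Q = 81 + 0.04Q → Q* = 174.7619, P* = 87.9905.
At the floor P = 129, quantity demanded = (227.8 − 129)/0.8 = 123.5.
Sellers' marginal cost at Q' = 123.5: 81 + 0.04·123.5 = 85.94.
ΔQ = 174.7619 − 123.5 = 51.2619; wedge = 129 − 85.94 = 43.06.
Welfare loss = ½ × 51.2619 × 43.06 = 1103.67.

1103.67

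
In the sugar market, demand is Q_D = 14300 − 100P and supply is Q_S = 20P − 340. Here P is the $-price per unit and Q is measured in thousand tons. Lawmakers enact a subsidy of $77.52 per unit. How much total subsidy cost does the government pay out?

In inverse form: demand P = 143 − 0.01Q, supply P = 17 + 0.05Q.
Competitive equilibrium: 143 − 0.01Q = 17 + 0.05Q → Q* = 2100, P* = 122.
The subsidy lowers effective supply by 77.52: P = 0.05Q − 60.52.
New quantity: 143 − 0.01Q = 0.05Q − 60.52 → Q' = 3392.
Total subsidy cost = 77.52 × 3392 = $262947.84 thousand.

$262947.84 thousand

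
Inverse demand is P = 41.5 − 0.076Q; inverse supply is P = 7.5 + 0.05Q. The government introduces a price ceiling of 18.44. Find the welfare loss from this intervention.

164.13

Competitive equilibrium: 41.5 − 0.076Q = 7.5 + 0.05Q → Q* = 269.8413, P* = 20.9921.
At the ceiling P = 18.44, quantity supplied = (18.44 − 7.5)/0.05 = 218.8.
Willingness to pay at Q' = 218.8: 41.5 − 0.076·218.8 = 24.8712.
ΔQ = 269.8413 − 218.8 = 51.0413; wedge = 24.8712 − 18.44 = 6.4312.
Deadweight loss = ½ × 51.0413 × 6.4312 = 164.13.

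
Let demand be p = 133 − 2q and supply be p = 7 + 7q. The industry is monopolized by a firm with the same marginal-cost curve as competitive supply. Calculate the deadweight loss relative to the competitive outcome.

29.16

Competitive equilibrium: 133 − 2q = 7 + 7q → q* = 14, p* = 105.
Marginal revenue: MR = 133 − 4q. Set MR = MC: 133 − 4q = 7 + 7q → q_m = 11.4545.
Price p_m = 133 − 2·11.4545 = 110.091; MC(q_m) = 7 + 7·11.4545 = 87.1815.
Competitive q* = 14, so Δq = 2.5455; wedge = 110.091 − 87.1815 = 22.9095.
DWL = ½ × 2.5455 × 22.9095 = 29.16.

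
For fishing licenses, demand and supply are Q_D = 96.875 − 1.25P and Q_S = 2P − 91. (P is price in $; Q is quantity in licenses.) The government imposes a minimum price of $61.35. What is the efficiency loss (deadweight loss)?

In inverse form: demand P = 77.5 − 0.8Q, supply P = 45.5 + 0.5Q.
Competitive equilibrium: 77.5 − 0.8Q = 45.5 + 0.5Q → Q* = 24.6154, P* = 57.8077.
At the floor P = 61.35, quantity demanded = (77.5 − 61.35)/0.8 = 20.1875.
Sellers' marginal cost at Q' = 20.1875: 45.5 + 0.5·20.1875 = 55.5938.
ΔQ = 24.6154 − 20.1875 = 4.4279; wedge = 61.35 − 55.5938 = 5.7562.
The triangle = ½ × 4.4279 × 5.7562 = $12.74.

$12.74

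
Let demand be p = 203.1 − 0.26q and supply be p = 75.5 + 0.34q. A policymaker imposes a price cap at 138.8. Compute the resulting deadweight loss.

Competitive equilibrium: 203.1 − 0.26q = 75.5 + 0.34q → q* = 212.6667, p* = 147.8067.
At the ceiling p = 138.8, quantity supplied = (138.8 − 75.5)/0.34 = 186.1765.
Willingness to pay at q' = 186.1765: 203.1 − 0.26·186.1765 = 154.6941.
Δq = 212.6667 − 186.1765 = 26.4902; wedge = 154.6941 − 138.8 = 15.8941.
Deadweight loss = ½ × 26.4902 × 15.8941 = 210.52.

210.52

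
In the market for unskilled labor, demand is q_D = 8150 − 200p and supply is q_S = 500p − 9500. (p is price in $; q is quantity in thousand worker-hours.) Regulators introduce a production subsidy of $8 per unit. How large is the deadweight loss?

In inverse form: demand p = 40.75 − 0.005q, supply p = 19 + 0.002q.
Competitive equilibrium: 40.75 − 0.005q = 19 + 0.002q → q* = 3107.1429, p* = 25.2143.
The subsidy lowers effective supply by 8: p = 11 + 0.002q.
New quantity: 40.75 − 0.005q = 11 + 0.002q → q' = 4250.
Overproduction Δq = 4250 − 3107.1429 = 1142.8571; wedge = subsidy = 8.
Deadweight loss = ½ × 1142.8571 × 8 = $4571.43 thousand.

$4571.43 thousand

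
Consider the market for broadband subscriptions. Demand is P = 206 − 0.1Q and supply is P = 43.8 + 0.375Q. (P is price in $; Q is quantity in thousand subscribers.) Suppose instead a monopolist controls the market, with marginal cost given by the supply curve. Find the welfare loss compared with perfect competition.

$837.61 thousand

Competitive equilibrium: 206 − 0.1Q = 43.8 + 0.375Q → Q* = 341.4737, P* = 171.8526.
Marginal revenue: MR = 206 − 0.2Q. Set MR = MC: 206 − 0.2Q = 43.8 + 0.375Q → Q_m = 282.087.
Price P_m = 206 − 0.1·282.087 = 177.7913; MC(Q_m) = 43.8 + 0.375·282.087 = 149.5826.
Competitive Q* = 341.4737, so ΔQ = 59.3867; wedge = 177.7913 − 149.5826 = 28.2087.
Welfare loss = ½ × 59.3867 × 28.2087 = $837.61 thousand.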